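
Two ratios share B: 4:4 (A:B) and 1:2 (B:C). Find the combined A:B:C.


Match B: multiply A:B by 1 → 4:4
Multiply B:C by 4 → 4:8
Combined: 4:4:8
GCD = 4
= 1:1:2

1:1:2


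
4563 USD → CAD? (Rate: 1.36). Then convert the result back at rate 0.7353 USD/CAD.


Amount × rate = 4563 × 1.36 = 6205.68 CAD
Round-trip: 6205.68 × 0.7353 = 4563.04 USD
= 6205.68 CAD, then 4563.04 USD

6205.68 CAD, then 4563.04 USD


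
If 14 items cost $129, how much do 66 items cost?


Direct proportion: y/x = constant
k = 129/14 ≈ 9.2143
y₂ = k × 66 = 129 × 66 / 14 = 8514/14
≈ 608.14

608.14


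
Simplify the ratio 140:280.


GCD(140, 280) = 140
140/140 : 280/140
= 1:2

1:2


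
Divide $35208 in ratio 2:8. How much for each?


Total parts = 2 + 8 = 10
Part 1: 35208 × 2/10 = 7041.60
Part 2: 35208 × 8/10 = 28166.40
= Part 1: $7041.60, Part 2: $28166.40

Part 1: $7041.60, Part 2: $28166.40


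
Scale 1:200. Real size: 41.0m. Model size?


Model size = real / scale
= 41.0 / 200
= 0.2050 m

0.2050 m


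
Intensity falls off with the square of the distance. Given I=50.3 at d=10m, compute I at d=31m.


I₁d₁² = I₂d₂²
I₂ = I₁ × (d₁/d₂)²
= 50.3 × (10/31)²
= 50.3 × 100/961
= 5030/961
≈ 5.2341

5.2341


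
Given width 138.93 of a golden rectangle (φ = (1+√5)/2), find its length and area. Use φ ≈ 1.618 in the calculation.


φ = (1 + √5) / 2 ≈ 1.618
Length = width × φ = 138.93 × 1.618 = 224.78874
≈ 224.79
Area = width × length = 138.93 × 224.78874 = 31229.8996482 ≈ 31229.90
= Length: 224.79, Area: 31229.90

Length: 224.79, Area: 31229.90


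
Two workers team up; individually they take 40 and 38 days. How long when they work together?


Rate of A = 1/40 per day
Rate of B = 1/38 per day
Combined rate = 1/40 + 1/38 = 78/1520 ≈ 0.0513 per day
Days = 1 / combined rate = 1520/78
≈ 19.49 days

19.49 days


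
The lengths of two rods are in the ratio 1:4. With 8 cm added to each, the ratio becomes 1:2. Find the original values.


Let A = 1k, B = 4k.
(1k + 8) / (4k + 8) = 1/2
Cross-multiply: 2(1k + 8) = 1(4k + 8)
2k + 16 = 4k + 8
2k - 4k = 8 - 16
-2k = -8
k = -8/-2 = 4
A = 1×4 = 4, B = 4×4 = 16
= A = 4, B = 16

A = 4, B = 16


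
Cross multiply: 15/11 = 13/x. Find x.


Cross multiply: 15 × x = 11 × 13
15x = 143
x = 143 / 15
= 9.53

9.53


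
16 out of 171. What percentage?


Percentage = (part / whole) × 100
= (16 / 171) × 100
≈ 9.36%

9.36%


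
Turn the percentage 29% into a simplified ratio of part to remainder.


29% means 29 parts out of 100; remainder = 71
Part : remainder = 29:71
GCD = 1
= 29:71

29:71


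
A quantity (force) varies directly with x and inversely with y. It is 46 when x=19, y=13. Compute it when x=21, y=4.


z = k·x/y
Solve for k using the known point: k = z·y/x = 46×13/19 = 598/19 ≈ 31.4737
Now evaluate at x=21, y=4:
z = k × 21 / 4 = (598 × 21) / (19 × 4) = 12558/76
≈ 165.2368

165.2368


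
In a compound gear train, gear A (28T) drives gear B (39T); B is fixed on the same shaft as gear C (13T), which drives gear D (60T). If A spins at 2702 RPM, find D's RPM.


Stage 1: RPM_B = RPM_A × t_A/t_B = 2702 × 28/39 = 75656/39 ≈ 1939.90
B and C share a shaft → RPM_C = RPM_B
Stage 2: RPM_D = RPM_C × t_C/t_D = RPM_A × (t_A×t_C)/(t_B×t_D)
Overall ratio = (28×13)/(39×60) = 364/2340
RPM_D = 2702 × 364/2340 = 983528/2340
≈ 420.31 RPM

420.31 RPM


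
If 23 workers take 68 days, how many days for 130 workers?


Inverse proportion: x × y = constant
k = 23 × 68 = 1564
y₂ = k / 130 = 1564 / 130
= 12.03

12.03


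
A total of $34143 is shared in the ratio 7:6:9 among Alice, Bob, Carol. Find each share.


Total parts = 7 + 6 + 9 = 22
Alice: 34143 × 7/22 = 10863.68
Bob: 34143 × 6/22 = 9311.73
Carol: 34143 × 9/22 = 13967.59
= Alice: $10863.68, Bob: $9311.73, Carol: $13967.59

Alice: $10863.68, Bob: $9311.73, Carol: $13967.59


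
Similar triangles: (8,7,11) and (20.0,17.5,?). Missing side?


Scale factor = 20.0/8 = 2.5
Missing side = 11 × 2.5
= 27.5

27.5


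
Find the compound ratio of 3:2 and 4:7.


Compound ratio = (3×4) : (2×7)
= 12:14
GCD = 2
= 6:7

6:7


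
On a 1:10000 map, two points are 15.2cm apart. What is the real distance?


Real distance = map distance × scale
= 15.2cm × 10000
= 152000 cm = 1520.0 m
= 1.520 km

1.520 km


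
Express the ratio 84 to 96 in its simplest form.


GCD(84, 96) = 12
84/12 : 96/12
= 7:8

7:8


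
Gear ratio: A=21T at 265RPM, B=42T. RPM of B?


Gear ratio = 21:42 = 1:2
RPM_B = RPM_A × (teeth_A / teeth_B)
= 265 × (21/42)
= 132.5 RPM

132.5 RPM


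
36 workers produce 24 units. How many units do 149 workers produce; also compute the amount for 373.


Direct proportion: y/x = constant
k = 24/36 ≈ 0.6667
y at x=149: k × 149 = 24 × 149 / 36 = 3576/36 ≈ 99.33
y at x=373: k × 373 = 24 × 373 / 36 = 8952/36 ≈ 248.67
= 99.33 and 248.67

99.33 and 248.67


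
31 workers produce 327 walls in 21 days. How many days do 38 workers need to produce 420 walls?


Days ∝ work / workers, so d₂ = d₁ × (m₁/m₂) × (w₂/w₁)
Workers factor (inverse): 31/38 ≈ 0.8158
Work factor (direct): 420/327 ≈ 1.2844
d₂ = 21 × 31/38 × 420/327 = (21 × 31 × 420) / (38 × 327) = 273420/12426
≈ 22.00 days

22.00 days


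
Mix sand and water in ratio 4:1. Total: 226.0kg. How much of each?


Total parts = 4 + 1 = 5
sand: 226.0 × 4/5 = 180.8kg
water: 226.0 × 1/5 = 45.2kg
= 180.8kg and 45.2kg

180.8kg and 45.2kg


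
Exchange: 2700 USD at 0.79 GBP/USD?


Amount × rate = 2700 × 0.79
= 2133.00 GBP

2133.00 GBP


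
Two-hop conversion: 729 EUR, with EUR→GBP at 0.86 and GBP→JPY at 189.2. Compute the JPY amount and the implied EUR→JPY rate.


Step 1: 729 EUR × 0.86 = 626.94 GBP
Step 2: 626.94 GBP × 189.2 = 118617.05 JPY
Implied rate EUR→JPY = 0.86 × 189.2 = 162.7120
= 118617.05 JPY; implied rate 162.7120 JPY/EUR

118617.05 JPY; implied rate 162.7120 JPY/EUR


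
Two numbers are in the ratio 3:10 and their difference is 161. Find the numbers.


Let A = 3k, B = 10k.
10k - 3k = 161
7k = 161 → k = 161/7 = 23
A = 3×23 = 69, B = 10×23 = 230
= A = 69, B = 230

A = 69, B = 230


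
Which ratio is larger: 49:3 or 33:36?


49/3 = 16.3333
33/36 = 0.9167
16.3333 > 0.9167, so 49:3 is greater
= 49:3

49:3


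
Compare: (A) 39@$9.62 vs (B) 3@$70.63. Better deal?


Deal A: $9.62/39 = $0.2467/unit
Deal B: $70.63/3 = $23.5433/unit
A is cheaper per unit
= Deal A

Deal A


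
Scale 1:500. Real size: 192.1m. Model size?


Model size = real / scale
= 192.1 / 500
= 0.3842 m

0.3842 m


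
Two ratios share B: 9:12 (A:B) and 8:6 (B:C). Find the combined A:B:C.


Match B: multiply A:B by 8 → 72:96
Multiply B:C by 12 → 96:72
Combined: 72:96:72
GCD = 24
= 3:4:3

3:4:3


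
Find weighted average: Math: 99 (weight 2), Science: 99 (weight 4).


Numerator = 99×2 + 99×4
= 198 + 396
= 594
Total weight = 6
Weighted avg = 594/6
= 99.00

99.00


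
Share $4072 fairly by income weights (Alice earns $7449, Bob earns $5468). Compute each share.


Total income = 7449 + 5468 = $12917
Alice: $4072 × 7449/12917 = $2348.25
Bob: $4072 × 5468/12917 = $1723.75
= Alice: $2348.25, Bob: $1723.75

Alice: $2348.25, Bob: $1723.75


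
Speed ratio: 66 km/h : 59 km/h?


Ratio = 66:59
GCD = 1
Simplified = 66:59
Time ratio (same distance) = 59:66
Speed ratio = 66:59

66:59


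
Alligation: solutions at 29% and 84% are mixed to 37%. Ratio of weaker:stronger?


Let x parts of 29% mix with y parts of 84%.
29x + 84y = 37(x + y)
29x + 84y = 37x + 37y
x(29 - 37) = y(37 - 84)
x/y = (84 - 37)/(37 - 29) = 47/8
Simplify: 47:8
= 47:8

47:8


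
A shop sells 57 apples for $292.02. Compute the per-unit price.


Unit rate = total / quantity
= 292.02 / 57
= $5.12 per unit

$5.12 per unit


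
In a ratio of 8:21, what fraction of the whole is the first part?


Total parts = 8 + 21 = 29
First part: 8/29 = 8/29
= 8/29

8/29


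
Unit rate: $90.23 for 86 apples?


Unit rate = total / quantity
= 90.23 / 86
= $1.05 per unit

$1.05 per unit


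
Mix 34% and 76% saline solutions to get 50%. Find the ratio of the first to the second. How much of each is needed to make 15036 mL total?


Let x parts of 34% mix with y parts of 76%.
34x + 76y = 50(x + y)
34x + 76y = 50x + 50y
x(34 - 50) = y(50 - 76)
x/y = (76 - 50)/(50 - 34) = 26/16
Simplify: 13:8
Total parts = 21; one part = 15036/21 = 716.00 mL
34% solution: 13×716.00 = 9308.00 mL
76% solution: 8×716.00 = 5728.00 mL
= ratio 13:8; 9308.00 mL and 5728.00 mL

ratio 13:8; 9308.00 mL and 5728.00 mL


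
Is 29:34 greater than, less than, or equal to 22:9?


29/34 = 0.8529
22/9 = 2.4444
0.8529 < 2.4444, so 29:34 is less
= less than

less than


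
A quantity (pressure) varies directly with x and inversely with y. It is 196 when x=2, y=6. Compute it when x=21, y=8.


z = k·x/y
Solve for k using the known point: k = z·y/x = 196×6/2 = 1176/2 = 588.0000
Now evaluate at x=21, y=8:
z = k × 21 / 8 = (1176 × 21) / (2 × 8) = 24696/16
= 1543.5000

1543.5000


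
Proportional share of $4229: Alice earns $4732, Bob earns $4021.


Total income = 4732 + 4021 = $8753
Alice: $4229 × 4732/8753 = $2286.26
Bob: $4229 × 4021/8753 = $1942.74
= Alice: $2286.26, Bob: $1942.74

Alice: $2286.26, Bob: $1942.74


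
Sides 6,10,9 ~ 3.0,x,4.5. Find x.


Scale factor = 3.0/6 = 0.5
Missing side = 10 × 0.5
= 5.0

5.0


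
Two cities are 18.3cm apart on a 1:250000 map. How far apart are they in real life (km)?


Real distance = map distance × scale
= 18.3cm × 250000
= 4575000 cm = 45750.0 m
= 45.750 km

45.750 km


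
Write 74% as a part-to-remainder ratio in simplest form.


74% means 74 parts out of 100; remainder = 26
Part : remainder = 74:26
GCD = 2
= 37:13

37:13


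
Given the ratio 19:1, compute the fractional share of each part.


Total parts = 19 + 1 = 20
First part: 19/20 = 19/20
Second part: 1/20 = 1/20
= 19/20 and 1/20

19/20 and 1/20


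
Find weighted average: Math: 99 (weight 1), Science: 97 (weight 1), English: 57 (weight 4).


Numerator = 99×1 + 97×1 + 57×4
= 99 + 97 + 228
= 424
Total weight = 6
Weighted avg = 424/6
= 70.67

70.67


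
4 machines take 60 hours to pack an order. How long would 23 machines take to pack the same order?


Inverse proportion: x × y = constant
k = 4 × 60 = 240
y₂ = k / 23 = 240 / 23
= 10.43

10.43


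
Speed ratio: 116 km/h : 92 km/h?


Ratio = 116:92
GCD = 4
Simplified = 29:23
Time ratio (same distance) = 23:29
Speed ratio = 29:23

29:23


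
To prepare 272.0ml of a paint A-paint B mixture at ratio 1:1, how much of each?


Total parts = 1 + 1 = 2
paint A: 272.0 × 1/2 = 136.0ml
paint B: 272.0 × 1/2 = 136.0ml
= 136.0ml and 136.0ml

136.0ml and 136.0ml


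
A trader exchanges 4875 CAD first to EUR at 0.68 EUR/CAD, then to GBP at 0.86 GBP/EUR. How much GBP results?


Step 1: 4875 CAD × 0.68 = 3315.00 EUR
Step 2: 3315.00 EUR × 0.86 = 2850.90 GBP
Implied rate CAD→GBP = 0.68 × 0.86 = 0.5848
= 2850.90 GBP

2850.90 GBP


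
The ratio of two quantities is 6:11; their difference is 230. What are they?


Let A = 6k, B = 11k.
11k - 6k = 230
5k = 230 → k = 230/5 = 46
A = 6×46 = 276, B = 11×46 = 506
= A = 276, B = 506

A = 276, B = 506


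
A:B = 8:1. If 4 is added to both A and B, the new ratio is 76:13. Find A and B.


Let A = 8k, B = 1k.
(8k + 4) / (1k + 4) = 76/13
Cross-multiply: 13(8k + 4) = 76(1k + 4)
104k + 52 = 76k + 304
104k - 76k = 304 - 52
28k = 252
k = 252/28 = 9
A = 8×9 = 72, B = 1×9 = 9
= A = 72, B = 9

A = 72, B = 9


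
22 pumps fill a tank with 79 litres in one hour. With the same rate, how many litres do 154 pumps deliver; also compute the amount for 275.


Direct proportion: y/x = constant
k = 79/22 ≈ 3.5909
y at x=154: k × 154 = 79 × 154 / 22 = 12166/22 = 553.00
y at x=275: k × 275 = 79 × 275 / 22 = 21725/22 = 987.50
= 553.00 and 987.50

553.00 and 987.50


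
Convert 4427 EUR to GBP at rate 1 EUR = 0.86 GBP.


Amount × rate = 4427 × 0.86
= 3807.22 GBP

3807.22 GBP


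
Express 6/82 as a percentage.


Percentage = (part / whole) × 100
= (6 / 82) × 100
≈ 7.32%

7.32%


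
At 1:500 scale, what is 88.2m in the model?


Model size = real / scale
= 88.2 / 500
= 0.1764 m

0.1764 m


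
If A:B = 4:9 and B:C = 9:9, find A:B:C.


Match B: multiply A:B by 9 → 36:81
Multiply B:C by 9 → 81:81
Combined: 36:81:81
GCD = 9
= 4:9:9

4:9:9


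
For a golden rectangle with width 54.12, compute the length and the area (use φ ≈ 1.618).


φ = (1 + √5) / 2 ≈ 1.618
Length = width × φ = 54.12 × 1.618 = 87.56616
≈ 87.57
Area = width × length = 54.12 × 87.56616 = 4739.0805792 ≈ 4739.08
= Length: 87.57, Area: 4739.08

Length: 87.57, Area: 4739.08


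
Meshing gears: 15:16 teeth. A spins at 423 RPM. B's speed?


Gear ratio = 15:16 = 15:16
RPM_B = RPM_A × (teeth_A / teeth_B)
= 423 × (15/16)
= 396.6 RPM

396.6 RPM


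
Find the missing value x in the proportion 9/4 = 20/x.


Cross multiply: 9 × x = 4 × 20
9x = 80
x = 80 / 9
= 8.89

8.89


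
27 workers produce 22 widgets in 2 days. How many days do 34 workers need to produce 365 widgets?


Days ∝ work / workers, so d₂ = d₁ × (m₁/m₂) × (w₂/w₁)
Workers factor (inverse): 27/34 ≈ 0.7941
Work factor (direct): 365/22 ≈ 16.5909
d₂ = 2 × 27/34 × 365/22 = (2 × 27 × 365) / (34 × 22) = 19710/748
≈ 26.35 days

26.35 days


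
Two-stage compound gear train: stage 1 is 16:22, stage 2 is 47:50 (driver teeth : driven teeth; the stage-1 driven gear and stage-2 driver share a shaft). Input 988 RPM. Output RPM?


Stage 1: RPM_B = RPM_A × t_A/t_B = 988 × 16/22 = 15808/22 ≈ 718.55
B and C share a shaft → RPM_C = RPM_B
Stage 2: RPM_D = RPM_C × t_C/t_D = RPM_A × (t_A×t_C)/(t_B×t_D)
Overall ratio = (16×47)/(22×50) = 752/1100
RPM_D = 988 × 752/1100 = 742976/1100
≈ 675.43 RPM

675.43 RPM


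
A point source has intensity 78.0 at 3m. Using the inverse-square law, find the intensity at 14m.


I₁d₁² = I₂d₂²
I₂ = I₁ × (d₁/d₂)²
= 78.0 × (3/14)²
= 78.0 × 9/196
= 702/196
≈ 3.5816

3.5816


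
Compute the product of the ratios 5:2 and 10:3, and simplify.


Compound ratio = (5×10) : (2×3)
= 50:6
GCD = 2
= 25:3

25:3


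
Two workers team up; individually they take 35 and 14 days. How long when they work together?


Rate of A = 1/35 per day
Rate of B = 1/14 per day
Combined rate = 1/35 + 1/14 = 49/490 = 0.1000 per day
Days = 1 / combined rate = 490/49
= 10.00 days

10.00 days


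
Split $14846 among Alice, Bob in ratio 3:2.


Total parts = 3 + 2 = 5
Alice: 14846 × 3/5 = 8907.60
Bob: 14846 × 2/5 = 5938.40
= Alice: $8907.60, Bob: $5938.40

Alice: $8907.60, Bob: $5938.40


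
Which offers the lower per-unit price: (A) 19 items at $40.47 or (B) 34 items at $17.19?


Deal A: $40.47/19 = $2.1300/unit
Deal B: $17.19/34 = $0.5056/unit
B is cheaper per unit
= Deal B

Deal B


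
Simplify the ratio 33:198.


GCD(33, 198) = 33
33/33 : 198/33
= 1:6

1:6


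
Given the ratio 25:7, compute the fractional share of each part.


Total parts = 25 + 7 = 32
First part: 25/32 = 25/32
Second part: 7/32 = 7/32
= 25/32 and 7/32

25/32 and 7/32


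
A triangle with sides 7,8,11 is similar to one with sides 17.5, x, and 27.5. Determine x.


Scale factor = 17.5/7 = 2.5
Missing side = 8 × 2.5
= 20.0

20.0


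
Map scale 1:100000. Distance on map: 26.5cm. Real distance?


Real distance = map distance × scale
= 26.5cm × 100000
= 2650000 cm = 26500.0 m
= 26.500 km

26.500 km


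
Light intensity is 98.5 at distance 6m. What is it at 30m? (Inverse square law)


I₁d₁² = I₂d₂²
I₂ = I₁ × (d₁/d₂)²
= 98.5 × (6/30)²
= 98.5 × 36/900
= 3546/900
= 3.9400

3.9400


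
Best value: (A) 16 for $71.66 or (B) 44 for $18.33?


Deal A: $71.66/16 = $4.4788/unit
Deal B: $18.33/44 = $0.4166/unit
B is cheaper per unit
= Deal B

Deal B


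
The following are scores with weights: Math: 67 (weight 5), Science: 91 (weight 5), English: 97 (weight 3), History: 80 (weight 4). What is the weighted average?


Numerator = 67×5 + 91×5 + 97×3 + 80×4
= 335 + 455 + 291 + 320
= 1401
Total weight = 17
Weighted avg = 1401/17
= 82.41

82.41


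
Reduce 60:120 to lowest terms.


GCD(60, 120) = 60
60/60 : 120/60
= 1:2

1:2


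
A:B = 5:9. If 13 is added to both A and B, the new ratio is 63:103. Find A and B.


Let A = 5k, B = 9k.
(5k + 13) / (9k + 13) = 63/103
Cross-multiply: 103(5k + 13) = 63(9k + 13)
515k + 1339 = 567k + 819
515k - 567k = 819 - 1339
-52k = -520
k = -520/-52 = 10
A = 5×10 = 50, B = 9×10 = 90
= A = 50, B = 90

A = 50, B = 90


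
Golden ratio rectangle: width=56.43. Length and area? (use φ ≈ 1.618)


φ = (1 + √5) / 2 ≈ 1.618
Length = width × φ = 56.43 × 1.618 = 91.30374
≈ 91.30
Area = width × length = 56.43 × 91.30374 = 5152.2700482 ≈ 5152.27
= Length: 91.30, Area: 5152.27

Length: 91.30, Area: 5152.27


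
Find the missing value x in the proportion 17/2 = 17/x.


Cross multiply: 17 × x = 2 × 17
17x = 34
x = 34 / 17
= 2.00

2.00


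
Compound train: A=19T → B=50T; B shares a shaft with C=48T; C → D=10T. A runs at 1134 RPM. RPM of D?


Stage 1: RPM_B = RPM_A × t_A/t_B = 1134 × 19/50 = 21546/50 = 430.92
B and C share a shaft → RPM_C = RPM_B
Stage 2: RPM_D = RPM_C × t_C/t_D = RPM_A × (t_A×t_C)/(t_B×t_D)
Overall ratio = (19×48)/(50×10) = 912/500
RPM_D = 1134 × 912/500 = 1034208/500
≈ 2068.42 RPM

2068.42 RPM


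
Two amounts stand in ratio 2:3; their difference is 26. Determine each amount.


Let A = 2k, B = 3k.
3k - 2k = 26
1k = 26 → k = 26/1 = 26
A = 2×26 = 52, B = 3×26 = 78
= A = 52, B = 78

A = 52, B = 78


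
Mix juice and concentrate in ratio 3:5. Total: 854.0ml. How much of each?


Total parts = 3 + 5 = 8
juice: 854.0 × 3/8 = 320.3ml
concentrate: 854.0 × 5/8 = 533.8ml
= 320.3ml and 533.8ml

320.3ml and 533.8ml


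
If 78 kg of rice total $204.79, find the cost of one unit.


Unit rate = total / quantity
= 204.79 / 78
= $2.63 per unit

$2.63 per unit


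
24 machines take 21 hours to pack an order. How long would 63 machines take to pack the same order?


Inverse proportion: x × y = constant
k = 24 × 21 = 504
y₂ = k / 63 = 504 / 63
= 8.00

8.00


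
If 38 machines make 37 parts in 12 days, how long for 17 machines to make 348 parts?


Days ∝ work / workers, so d₂ = d₁ × (m₁/m₂) × (w₂/w₁)
Workers factor (inverse): 38/17 ≈ 2.2353
Work factor (direct): 348/37 ≈ 9.4054
d₂ = 12 × 38/17 × 348/37 = (12 × 38 × 348) / (17 × 37) = 158688/629
≈ 252.29 days

252.29 days


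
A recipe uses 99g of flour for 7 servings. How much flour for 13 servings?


Direct proportion: y/x = constant
k = 99/7 ≈ 14.1429
y₂ = k × 13 = 99 × 13 / 7 = 1287/7
≈ 183.86

183.86


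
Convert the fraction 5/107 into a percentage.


Percentage = (part / whole) × 100
= (5 / 107) × 100
≈ 4.67%

4.67%


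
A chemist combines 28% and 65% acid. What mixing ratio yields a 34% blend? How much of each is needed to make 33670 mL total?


Let x parts of 28% mix with y parts of 65%.
28x + 65y = 34(x + y)
28x + 65y = 34x + 34y
x(28 - 34) = y(34 - 65)
x/y = (65 - 34)/(34 - 28) = 31/6
Simplify: 31:6
Total parts = 37; one part = 33670/37 = 910.00 mL
28% solution: 31×910.00 = 28210.00 mL
65% solution: 6×910.00 = 5460.00 mL
= ratio 31:6; 28210.00 mL and 5460.00 mL

ratio 31:6; 28210.00 mL and 5460.00 mL


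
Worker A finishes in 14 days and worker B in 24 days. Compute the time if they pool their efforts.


Rate of A = 1/14 per day
Rate of B = 1/24 per day
Combined rate = 1/14 + 1/24 = 38/336 ≈ 0.1131 per day
Days = 1 / combined rate = 336/38
≈ 8.84 days

8.84 days


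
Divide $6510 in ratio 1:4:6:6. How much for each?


Total parts = 1 + 4 + 6 + 6 = 17
Part 1: 6510 × 1/17 = 382.94
Part 2: 6510 × 4/17 = 1531.76
Part 3: 6510 × 6/17 = 2297.65
Part 4: 6510 × 6/17 = 2297.65
= Part 1: $382.94, Part 2: $1531.76, Part 3: $2297.65, Part 4: $2297.65

Part 1: $382.94, Part 2: $1531.76, Part 3: $2297.65, Part 4: $2297.65


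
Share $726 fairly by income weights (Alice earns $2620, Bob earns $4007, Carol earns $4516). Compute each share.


Total income = 2620 + 4007 + 4516 = $11143
Alice: $726 × 2620/11143 = $170.70
Bob: $726 × 4007/11143 = $261.07
Carol: $726 × 4516/11143 = $294.23
= Alice: $170.70, Bob: $261.07, Carol: $294.23

Alice: $170.70, Bob: $261.07, Carol: $294.23


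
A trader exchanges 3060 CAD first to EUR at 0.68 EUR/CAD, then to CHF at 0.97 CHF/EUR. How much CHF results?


Step 1: 3060 CAD × 0.68 = 2080.80 EUR
Step 2: 2080.80 EUR × 0.97 = 2018.38 CHF
Implied rate CAD→CHF = 0.68 × 0.97 = 0.6596
= 2018.38 CHF

2018.38 CHF


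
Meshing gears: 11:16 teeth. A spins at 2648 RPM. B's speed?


Gear ratio = 11:16 = 11:16
RPM_B = RPM_A × (teeth_A / teeth_B)
= 2648 × (11/16)
= 1820.5 RPM

1820.5 RPM


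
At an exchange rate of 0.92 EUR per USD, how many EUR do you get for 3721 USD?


Amount × rate = 3721 × 0.92
= 3423.32 EUR

3423.32 EUR


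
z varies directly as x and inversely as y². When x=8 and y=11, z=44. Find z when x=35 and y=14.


z = k·x/y²
Solve for k using the known point: k = z·y²/x = 44×121/8 = 5324/8 = 665.5000
Now evaluate at x=35, y=14:
z = k × 35 / 196 = (5324 × 35) / (8 × 196) = 186340/1568
≈ 118.8393

118.8393


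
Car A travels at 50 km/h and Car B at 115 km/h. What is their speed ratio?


Ratio = 50:115
GCD = 5
Simplified = 10:23
Time ratio (same distance) = 23:10
Speed ratio = 10:23

10:23


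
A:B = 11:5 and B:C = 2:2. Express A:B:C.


Match B: multiply A:B by 2 → 22:10
Multiply B:C by 5 → 10:10
Combined: 22:10:10
GCD = 2
= 11:5:5

11:5:5


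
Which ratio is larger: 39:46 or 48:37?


39/46 = 0.8478
48/37 = 1.2973
0.8478 < 1.2973, so 39:46 is less
= 48:37

48:37


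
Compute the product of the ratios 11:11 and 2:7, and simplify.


Compound ratio = (11×2) : (11×7)
= 22:77
GCD = 11
= 2:7

2:7


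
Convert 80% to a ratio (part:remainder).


80% means 80 parts out of 100; remainder = 20
Part : remainder = 80:20
GCD = 20
= 4:1

4:1


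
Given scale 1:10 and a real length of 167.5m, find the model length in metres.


Model size = real / scale
= 167.5 / 10
= 16.7500 m

16.7500 m


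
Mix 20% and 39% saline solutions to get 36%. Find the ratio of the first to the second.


Let x parts of 20% mix with y parts of 39%.
20x + 39y = 36(x + y)
20x + 39y = 36x + 36y
x(20 - 36) = y(36 - 39)
x/y = (39 - 36)/(36 - 20) = 3/16
Simplify: 3:16
= 3:16

3:16


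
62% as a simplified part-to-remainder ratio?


62% means 62 parts out of 100; remainder = 38
Part : remainder = 62:38
GCD = 2
= 31:19

31:19


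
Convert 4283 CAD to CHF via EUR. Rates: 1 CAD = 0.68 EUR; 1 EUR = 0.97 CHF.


Step 1: 4283 CAD × 0.68 = 2912.44 EUR
Step 2: 2912.44 EUR × 0.97 = 2825.07 CHF
Implied rate CAD→CHF = 0.68 × 0.97 = 0.6596
= 2825.07 CHF

2825.07 CHF


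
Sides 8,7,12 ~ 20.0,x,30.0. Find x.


Scale factor = 20.0/8 = 2.5
Missing side = 7 × 2.5
= 17.5

17.5


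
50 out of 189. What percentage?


Percentage = (part / whole) × 100
= (50 / 189) × 100
≈ 26.46%

26.46%


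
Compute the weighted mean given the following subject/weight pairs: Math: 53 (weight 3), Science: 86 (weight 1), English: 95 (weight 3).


Numerator = 53×3 + 86×1 + 95×3
= 159 + 86 + 285
= 530
Total weight = 7
Weighted avg = 530/7
= 75.71

75.71


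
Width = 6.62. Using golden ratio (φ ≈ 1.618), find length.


φ = (1 + √5) / 2 ≈ 1.618
Length = width × φ = 6.62 × 1.618 = 10.71116
≈ 10.71

10.71


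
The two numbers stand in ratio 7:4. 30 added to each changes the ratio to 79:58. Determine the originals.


Let A = 7k, B = 4k.
(7k + 30) / (4k + 30) = 79/58
Cross-multiply: 58(7k + 30) = 79(4k + 30)
406k + 1740 = 316k + 2370
406k - 316k = 2370 - 1740
90k = 630
k = 630/90 = 7
A = 7×7 = 49, B = 4×7 = 28
= A = 49, B = 28

A = 49, B = 28


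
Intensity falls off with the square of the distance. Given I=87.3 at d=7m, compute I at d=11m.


I₁d₁² = I₂d₂²
I₂ = I₁ × (d₁/d₂)²
= 87.3 × (7/11)²
= 87.3 × 49/121
= 4277.7/121
≈ 35.3529

35.3529


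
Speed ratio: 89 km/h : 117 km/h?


Ratio = 89:117
GCD = 1
Simplified = 89:117
Time ratio (same distance) = 117:89
Speed ratio = 89:117

89:117


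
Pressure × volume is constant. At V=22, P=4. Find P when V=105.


Inverse proportion: x × y = constant
k = 22 × 4 = 88
y₂ = k / 105 = 88 / 105
= 0.84

0.84


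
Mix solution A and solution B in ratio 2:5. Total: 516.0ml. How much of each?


Total parts = 2 + 5 = 7
solution A: 516.0 × 2/7 = 147.4ml
solution B: 516.0 × 5/7 = 368.6ml
= 147.4ml and 368.6ml

147.4ml and 368.6ml


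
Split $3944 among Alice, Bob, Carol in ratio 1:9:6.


Total parts = 1 + 9 + 6 = 16
Alice: 3944 × 1/16 = 246.50
Bob: 3944 × 9/16 = 2218.50
Carol: 3944 × 6/16 = 1479.00
= Alice: $246.50, Bob: $2218.50, Carol: $1479.00

Alice: $246.50, Bob: $2218.50, Carol: $1479.00


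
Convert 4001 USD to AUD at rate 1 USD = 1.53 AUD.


Amount × rate = 4001 × 1.53
= 6121.53 AUD

6121.53 AUD


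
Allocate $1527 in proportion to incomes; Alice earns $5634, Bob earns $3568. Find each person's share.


Total income = 5634 + 3568 = $9202
Alice: $1527 × 5634/9202 = $934.92
Bob: $1527 × 3568/9202 = $592.08
= Alice: $934.92, Bob: $592.08

Alice: $934.92, Bob: $592.08


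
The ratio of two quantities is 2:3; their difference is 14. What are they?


Let A = 2k, B = 3k.
3k - 2k = 14
1k = 14 → k = 14/1 = 14
A = 2×14 = 28, B = 3×14 = 42
= A = 28, B = 42

A = 28, B = 42


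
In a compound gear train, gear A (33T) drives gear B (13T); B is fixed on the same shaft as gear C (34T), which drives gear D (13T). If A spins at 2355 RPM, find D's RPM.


Stage 1: RPM_B = RPM_A × t_A/t_B = 2355 × 33/13 = 77715/13 ≈ 5978.08
B and C share a shaft → RPM_C = RPM_B
Stage 2: RPM_D = RPM_C × t_C/t_D = RPM_A × (t_A×t_C)/(t_B×t_D)
Overall ratio = (33×34)/(13×13) = 1122/169
RPM_D = 2355 × 1122/169 = 2642310/169
≈ 15634.97 RPM

15634.97 RPM


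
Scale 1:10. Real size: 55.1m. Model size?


Model size = real / scale
= 55.1 / 10
= 5.5100 m

5.5100 m


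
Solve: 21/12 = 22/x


Cross multiply: 21 × x = 12 × 22
21x = 264
x = 264 / 21
= 12.57

12.57


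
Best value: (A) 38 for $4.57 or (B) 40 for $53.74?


Deal A: $4.57/38 = $0.1203/unit
Deal B: $53.74/40 = $1.3435/unit
A is cheaper per unit
= Deal A

Deal A


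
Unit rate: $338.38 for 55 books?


Unit rate = total / quantity
= 338.38 / 55
= $6.15 per unit

$6.15 per unit


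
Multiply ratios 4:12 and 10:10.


Compound ratio = (4×10) : (12×10)
= 40:120
GCD = 40
= 1:3

1:3


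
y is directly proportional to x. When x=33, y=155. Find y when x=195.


Direct proportion: y/x = constant
k = 155/33 ≈ 4.6970
y₂ = k × 195 = 155 × 195 / 33 = 30225/33
≈ 915.91

915.91


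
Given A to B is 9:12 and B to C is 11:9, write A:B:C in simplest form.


Match B: multiply A:B by 11 → 99:132
Multiply B:C by 12 → 132:108
Combined: 99:132:108
GCD = 3
= 33:44:36

33:44:36


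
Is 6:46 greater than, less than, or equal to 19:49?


6/46 = 0.1304
19/49 = 0.3878
0.1304 < 0.3878, so 6:46 is less
= less than

less than


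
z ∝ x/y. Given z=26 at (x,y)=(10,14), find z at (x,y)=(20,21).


z = k·x/y
Solve for k using the known point: k = z·y/x = 26×14/10 = 364/10 = 36.4000
Now evaluate at x=20, y=21:
z = k × 20 / 21 = (364 × 20) / (10 × 21) = 7280/210
≈ 34.6667

34.6667


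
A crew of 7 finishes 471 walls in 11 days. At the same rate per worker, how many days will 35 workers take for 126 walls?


Days ∝ work / workers, so d₂ = d₁ × (m₁/m₂) × (w₂/w₁)
Workers factor (inverse): 7/35 = 0.2000
Work factor (direct): 126/471 ≈ 0.2675
d₂ = 11 × 7/35 × 126/471 = (11 × 7 × 126) / (35 × 471) = 9702/16485
≈ 0.59 days

0.59 days


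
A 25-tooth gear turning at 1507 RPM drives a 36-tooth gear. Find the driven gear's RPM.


Gear ratio = 25:36 = 25:36
RPM_B = RPM_A × (teeth_A / teeth_B)
= 1507 × (25/36)
= 1046.5 RPM

1046.5 RPM


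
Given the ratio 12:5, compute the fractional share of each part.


Total parts = 12 + 5 = 17
First part: 12/17 = 12/17
Second part: 5/17 = 5/17
= 12/17 and 5/17

12/17 and 5/17


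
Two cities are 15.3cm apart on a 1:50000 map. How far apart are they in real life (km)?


Real distance = map distance × scale
= 15.3cm × 50000
= 765000 cm = 7650.0 m
= 7.650 km

7.650 km


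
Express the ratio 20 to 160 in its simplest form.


GCD(20, 160) = 20
20/20 : 160/20
= 1:8

1:8


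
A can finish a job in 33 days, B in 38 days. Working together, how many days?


Rate of A = 1/33 per day
Rate of B = 1/38 per day
Combined rate = 1/33 + 1/38 = 71/1254 ≈ 0.0566 per day
Days = 1 / combined rate = 1254/71
≈ 17.66 days

17.66 days


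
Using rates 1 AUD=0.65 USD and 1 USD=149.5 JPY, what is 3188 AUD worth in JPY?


Step 1: 3188 AUD × 0.65 = 2072.20 USD
Step 2: 2072.20 USD × 149.5 = 309793.90 JPY
Implied rate AUD→JPY = 0.65 × 149.5 = 97.1750
= 309793.90 JPY

309793.90 JPY


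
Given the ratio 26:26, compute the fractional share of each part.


Total parts = 26 + 26 = 52
First part: 26/52 = 1/2
Second part: 26/52 = 1/2
= 1/2 and 1/2

1/2 and 1/2


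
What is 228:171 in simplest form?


GCD(228, 171) = 57
228/57 : 171/57
= 4:3

4:3


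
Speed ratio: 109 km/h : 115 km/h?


Ratio = 109:115
GCD = 1
Simplified = 109:115
Time ratio (same distance) = 115:109
Speed ratio = 109:115

109:115


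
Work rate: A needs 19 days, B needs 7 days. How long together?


Rate of A = 1/19 per day
Rate of B = 1/7 per day
Combined rate = 1/19 + 1/7 = 26/133 ≈ 0.1955 per day
Days = 1 / combined rate = 133/26
≈ 5.12 days

5.12 days


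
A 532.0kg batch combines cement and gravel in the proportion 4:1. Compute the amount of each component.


Total parts = 4 + 1 = 5
cement: 532.0 × 4/5 = 425.6kg
gravel: 532.0 × 1/5 = 106.4kg
= 425.6kg and 106.4kg

425.6kg and 106.4kg


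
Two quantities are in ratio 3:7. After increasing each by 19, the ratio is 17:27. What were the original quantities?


Let A = 3k, B = 7k.
(3k + 19) / (7k + 19) = 17/27
Cross-multiply: 27(3k + 19) = 17(7k + 19)
81k + 513 = 119k + 323
81k - 119k = 323 - 513
-38k = -190
k = -190/-38 = 5
A = 3×5 = 15, B = 7×5 = 35
= A = 15, B = 35

A = 15, B = 35


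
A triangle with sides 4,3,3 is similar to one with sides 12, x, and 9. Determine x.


Scale factor = 12/4 = 3
Missing side = 3 × 3
= 9.0

9.0


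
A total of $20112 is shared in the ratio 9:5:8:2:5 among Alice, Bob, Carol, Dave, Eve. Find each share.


Total parts = 9 + 5 + 8 + 2 + 5 = 29
Alice: 20112 × 9/29 = 6241.66
Bob: 20112 × 5/29 = 3467.59
Carol: 20112 × 8/29 = 5548.14
Dave: 20112 × 2/29 = 1387.03
Eve: 20112 × 5/29 = 3467.59
= Alice: $6241.66, Bob: $3467.59, Carol: $5548.14, Dave: $1387.03, Eve: $3467.59

Alice: $6241.66, Bob: $3467.59, Carol: $5548.14, Dave: $1387.03, Eve: $3467.59


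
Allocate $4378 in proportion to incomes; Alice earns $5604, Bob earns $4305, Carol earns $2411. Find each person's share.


Total income = 5604 + 4305 + 2411 = $12320
Alice: $4378 × 5604/12320 = $1991.42
Bob: $4378 × 4305/12320 = $1529.81
Carol: $4378 × 2411/12320 = $856.77
= Alice: $1991.42, Bob: $1529.81, Carol: $856.77

Alice: $1991.42, Bob: $1529.81, Carol: $856.77


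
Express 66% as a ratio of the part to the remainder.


66% means 66 parts out of 100; remainder = 34
Part : remainder = 66:34
GCD = 2
= 33:17

33:17


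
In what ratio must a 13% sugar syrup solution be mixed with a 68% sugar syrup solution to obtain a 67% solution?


Let x parts of 13% mix with y parts of 68%.
13x + 68y = 67(x + y)
13x + 68y = 67x + 67y
x(13 - 67) = y(67 - 68)
x/y = (68 - 67)/(67 - 13) = 1/54
Simplify: 1:54
= 1:54

1:54


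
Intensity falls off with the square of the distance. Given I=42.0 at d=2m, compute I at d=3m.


I₁d₁² = I₂d₂²
I₂ = I₁ × (d₁/d₂)²
= 42.0 × (2/3)²
= 42.0 × 4/9
= 168/9
≈ 18.6667

18.6667


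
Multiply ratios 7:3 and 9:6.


Compound ratio = (7×9) : (3×6)
= 63:18
GCD = 9
= 7:2

7:2


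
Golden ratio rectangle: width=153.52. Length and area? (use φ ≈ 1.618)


φ = (1 + √5) / 2 ≈ 1.618
Length = width × φ = 153.52 × 1.618 = 248.39536
≈ 248.40
Area = width × length = 153.52 × 248.39536 = 38133.6556672 ≈ 38133.66
= Length: 248.40, Area: 38133.66

Length: 248.40, Area: 38133.66


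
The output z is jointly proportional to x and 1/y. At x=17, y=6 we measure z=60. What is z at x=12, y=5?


z = k·x/y
Solve for k using the known point: k = z·y/x = 60×6/17 = 360/17 ≈ 21.1765
Now evaluate at x=12, y=5:
z = k × 12 / 5 = (360 × 12) / (17 × 5) = 4320/85
≈ 50.8235

50.8235


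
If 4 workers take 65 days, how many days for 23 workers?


Inverse proportion: x × y = constant
k = 4 × 65 = 260
y₂ = k / 23 = 260 / 23
= 11.30

11.30


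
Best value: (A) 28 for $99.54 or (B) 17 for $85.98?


Deal A: $99.54/28 = $3.5550/unit
Deal B: $85.98/17 = $5.0576/unit
A is cheaper per unit
= Deal A

Deal A


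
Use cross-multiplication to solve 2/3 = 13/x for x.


Cross multiply: 2 × x = 3 × 13
2x = 39
x = 39 / 2
= 19.50

19.50


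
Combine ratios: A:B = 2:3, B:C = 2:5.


Match B: multiply A:B by 2 → 4:6
Multiply B:C by 3 → 6:15
Combined: 4:6:15
GCD = 1
= 4:6:15

4:6:15


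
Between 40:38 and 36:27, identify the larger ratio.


40/38 = 1.0526
36/27 = 1.3333
1.0526 < 1.3333, so 40:38 is less
= 36:27

36:27


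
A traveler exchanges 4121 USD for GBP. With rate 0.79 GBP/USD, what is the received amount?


Amount × rate = 4121 × 0.79
= 3255.59 GBP

3255.59 GBP


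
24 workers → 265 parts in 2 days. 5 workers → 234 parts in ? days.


Days ∝ work / workers, so d₂ = d₁ × (m₁/m₂) × (w₂/w₁)
Workers factor (inverse): 24/5 = 4.8000
Work factor (direct): 234/265 ≈ 0.8830
d₂ = 2 × 24/5 × 234/265 = (2 × 24 × 234) / (5 × 265) = 11232/1325
≈ 8.48 days

8.48 days


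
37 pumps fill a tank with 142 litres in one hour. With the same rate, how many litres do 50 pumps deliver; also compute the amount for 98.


Direct proportion: y/x = constant
k = 142/37 ≈ 3.8378
y at x=50: k × 50 = 142 × 50 / 37 = 7100/37 ≈ 191.89
y at x=98: k × 98 = 142 × 98 / 37 = 13916/37 ≈ 376.11
= 191.89 and 376.11

191.89 and 376.11


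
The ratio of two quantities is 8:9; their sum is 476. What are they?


Let A = 8k, B = 9k.
8k + 9k = 476
17k = 476 → k = 476/17 = 28
A = 8×28 = 224, B = 9×28 = 252
= A = 224, B = 252

A = 224, B = 252


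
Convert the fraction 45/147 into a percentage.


Percentage = (part / whole) × 100
= (45 / 147) × 100
≈ 30.61%

30.61%


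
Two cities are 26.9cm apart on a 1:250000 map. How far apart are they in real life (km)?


Real distance = map distance × scale
= 26.9cm × 250000
= 6725000 cm = 67250.0 m
= 67.250 km

67.250 km


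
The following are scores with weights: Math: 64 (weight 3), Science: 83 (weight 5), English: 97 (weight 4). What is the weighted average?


Numerator = 64×3 + 83×5 + 97×4
= 192 + 415 + 388
= 995
Total weight = 12
Weighted avg = 995/12
= 82.92

82.92


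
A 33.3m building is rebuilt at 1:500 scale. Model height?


Model size = real / scale
= 33.3 / 500
= 0.0666 m

0.0666 m


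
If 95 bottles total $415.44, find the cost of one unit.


Unit rate = total / quantity
= 415.44 / 95
= $4.37 per unit

$4.37 per unit


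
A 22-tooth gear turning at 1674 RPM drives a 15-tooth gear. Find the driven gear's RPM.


Gear ratio = 22:15 = 22:15
RPM_B = RPM_A × (teeth_A / teeth_B)
= 1674 × (22/15)
= 2455.2 RPM

2455.2 RPM


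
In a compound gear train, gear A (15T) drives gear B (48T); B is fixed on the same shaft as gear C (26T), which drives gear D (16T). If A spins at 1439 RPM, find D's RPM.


Stage 1: RPM_B = RPM_A × t_A/t_B = 1439 × 15/48 = 21585/48 ≈ 449.69
B and C share a shaft → RPM_C = RPM_B
Stage 2: RPM_D = RPM_C × t_C/t_D = RPM_A × (t_A×t_C)/(t_B×t_D)
Overall ratio = (15×26)/(48×16) = 390/768
RPM_D = 1439 × 390/768 = 561210/768
≈ 730.74 RPM

730.74 RPM


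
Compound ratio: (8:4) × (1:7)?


Compound ratio = (8×1) : (4×7)
= 8:28
GCD = 4
= 2:7

2:7


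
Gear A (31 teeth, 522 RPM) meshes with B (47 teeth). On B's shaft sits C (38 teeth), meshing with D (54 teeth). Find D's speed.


Stage 1: RPM_B = RPM_A × t_A/t_B = 522 × 31/47 = 16182/47 ≈ 344.30
B and C share a shaft → RPM_C = RPM_B
Stage 2: RPM_D = RPM_C × t_C/t_D = RPM_A × (t_A×t_C)/(t_B×t_D)
Overall ratio = (31×38)/(47×54) = 1178/2538
RPM_D = 522 × 1178/2538 = 614916/2538
≈ 242.28 RPM

242.28 RPM


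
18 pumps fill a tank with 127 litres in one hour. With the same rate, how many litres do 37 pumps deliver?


Direct proportion: y/x = constant
k = 127/18 ≈ 7.0556
y₂ = k × 37 = 127 × 37 / 18 = 4699/18
≈ 261.06

261.06


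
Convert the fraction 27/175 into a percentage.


Percentage = (part / whole) × 100
= (27 / 175) × 100
≈ 15.43%

15.43%


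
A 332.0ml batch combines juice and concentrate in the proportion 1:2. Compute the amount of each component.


Total parts = 1 + 2 = 3
juice: 332.0 × 1/3 = 110.7ml
concentrate: 332.0 × 2/3 = 221.3ml
= 110.7ml and 221.3ml

110.7ml and 221.3ml


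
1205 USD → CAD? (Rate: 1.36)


Amount × rate = 1205 × 1.36
= 1638.80 CAD

1638.80 CAD


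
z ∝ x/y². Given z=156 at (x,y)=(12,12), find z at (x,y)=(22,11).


z = k·x/y²
Solve for k using the known point: k = z·y²/x = 156×144/12 = 22464/12 = 1872.0000
Now evaluate at x=22, y=11:
z = k × 22 / 121 = (22464 × 22) / (12 × 121) = 494208/1452
≈ 340.3636

340.3636


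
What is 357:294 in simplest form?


GCD(357, 294) = 21
357/21 : 294/21
= 17:14

17:14


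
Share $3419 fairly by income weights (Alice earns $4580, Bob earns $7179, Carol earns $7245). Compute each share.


Total income = 4580 + 7179 + 7245 = $19004
Alice: $3419 × 4580/19004 = $823.99
Bob: $3419 × 7179/19004 = $1291.57
Carol: $3419 × 7245/19004 = $1303.44
= Alice: $823.99, Bob: $1291.57, Carol: $1303.44

Alice: $823.99, Bob: $1291.57, Carol: $1303.44


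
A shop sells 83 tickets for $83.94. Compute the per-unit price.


Unit rate = total / quantity
= 83.94 / 83
= $1.01 per unit

$1.01 per unit


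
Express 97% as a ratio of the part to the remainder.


97% means 97 parts out of 100; remainder = 3
Part : remainder = 97:3
GCD = 1
= 97:3

97:3


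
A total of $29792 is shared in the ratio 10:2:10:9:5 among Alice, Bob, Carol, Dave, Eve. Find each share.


Total parts = 10 + 2 + 10 + 9 + 5 = 36
Alice: 29792 × 10/36 = 8275.56
Bob: 29792 × 2/36 = 1655.11
Carol: 29792 × 10/36 = 8275.56
Dave: 29792 × 9/36 = 7448.00
Eve: 29792 × 5/36 = 4137.78
= Alice: $8275.56, Bob: $1655.11, Carol: $8275.56, Dave: $7448.00, Eve: $4137.78

Alice: $8275.56, Bob: $1655.11, Carol: $8275.56, Dave: $7448.00, Eve: $4137.78


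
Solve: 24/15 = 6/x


Cross multiply: 24 × x = 15 × 6
24x = 90
x = 90 / 24
= 3.75

3.75


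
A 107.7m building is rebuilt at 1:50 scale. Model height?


Model size = real / scale
= 107.7 / 50
= 2.1540 m

2.1540 m


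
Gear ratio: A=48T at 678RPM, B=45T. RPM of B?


Gear ratio = 48:45 = 16:15
RPM_B = RPM_A × (teeth_A / teeth_B)
= 678 × (48/45)
= 723.2 RPM

723.2 RPM


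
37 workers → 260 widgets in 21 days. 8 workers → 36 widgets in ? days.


Days ∝ work / workers, so d₂ = d₁ × (m₁/m₂) × (w₂/w₁)
Workers factor (inverse): 37/8 = 4.6250
Work factor (direct): 36/260 ≈ 0.1385
d₂ = 21 × 37/8 × 36/260 = (21 × 37 × 36) / (8 × 260) = 27972/2080
≈ 13.45 days

13.45 days
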